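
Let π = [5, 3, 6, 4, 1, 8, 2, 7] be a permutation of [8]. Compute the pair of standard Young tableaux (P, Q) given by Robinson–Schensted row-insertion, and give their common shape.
P = [1, 2, 7] / [3, 4, 8] / [5, 6];  Q = [1, 3, 6] / [2, 4, 8] / [5, 7];  common shape = (3, 3, 2)

Row-insert the values π_1, π_2, … into P one at a time, bumping the leftmost entry strictly greater than the inserted value down to the next row. The recording tableau Q records, in position (i, j), the step at which that cell was added to P.
  Insert 5 (step 1): P = [5];  Q = [1]
  Insert 3 (step 2): P = [3] / [5];  Q = [1] / [2]
  Insert 6 (step 3): P = [3, 6] / [5];  Q = [1, 3] / [2]
  Insert 4 (step 4): P = [3, 4] / [5, 6];  Q = [1, 3] / [2, 4]
  Insert 1 (step 5): P = [1, 4] / [3, 6] / [5];  Q = [1, 3] / [2, 4] / [5]
  Insert 8 (step 6): P = [1, 4, 8] / [3, 6] / [5];  Q = [1, 3, 6] / [2, 4] / [5]
  Insert 2 (step 7): P = [1, 2, 8] / [3, 4] / [5, 6];  Q = [1, 3, 6] / [2, 4] / [5, 7]
  Insert 7 (step 8): P = [1, 2, 7] / [3, 4, 8] / [5, 6];  Q = [1, 3, 6] / [2, 4, 8] / [5, 7]
Final shape: (3, 3, 2).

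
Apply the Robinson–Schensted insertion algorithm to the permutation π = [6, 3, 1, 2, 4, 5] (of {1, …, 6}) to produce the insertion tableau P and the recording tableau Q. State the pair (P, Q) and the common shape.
P = [1, 2, 4, 5] / [3] / [6];  Q = [1, 4, 5, 6] / [2] / [3];  common shape = (4, 1, 1)

Row-insert the values π_1, π_2, … into P one at a time, bumping the leftmost entry strictly greater than the inserted value down to the next row. The recording tableau Q records, in position (i, j), the step at which that cell was added to P.
  Insert 6 (step 1): P = [6];  Q = [1]
  Insert 3 (step 2): P = [3] / [6];  Q = [1] / [2]
  Insert 1 (step 3): P = [1] / [3] / [6];  Q = [1] / [2] / [3]
  Insert 2 (step 4): P = [1, 2] / [3] / [6];  Q = [1, 4] / [2] / [3]
  Insert 4 (step 5): P = [1, 2, 4] / [3] / [6];  Q = [1, 4, 5] / [2] / [3]
  Insert 5 (step 6): P = [1, 2, 4, 5] / [3] / [6];  Q = [1, 4, 5, 6] / [2] / [3]
Final shape: (4, 1, 1).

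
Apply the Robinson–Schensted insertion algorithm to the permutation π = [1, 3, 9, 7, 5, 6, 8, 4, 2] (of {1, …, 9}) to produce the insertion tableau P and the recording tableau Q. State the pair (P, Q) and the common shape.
P = [1, 2, 4, 6, 8] / [3] / [5] / [7] / [9];  Q = [1, 2, 3, 6, 7] / [4] / [5] / [8] / [9];  common shape = (5, 1, 1, 1, 1)

Row-insert the values π_1, π_2, … into P one at a time, bumping the leftmost entry strictly greater than the inserted value down to the next row. The recording tableau Q records, in position (i, j), the step at which that cell was added to P.
  Insert 1 (step 1): P = [1];  Q = [1]
  Insert 3 (step 2): P = [1, 3];  Q = [1, 2]
  Insert 9 (step 3): P = [1, 3, 9];  Q = [1, 2, 3]
  Insert 7 (step 4): P = [1, 3, 7] / [9];  Q = [1, 2, 3] / [4]
  Insert 5 (step 5): P = [1, 3, 5] / [7] / [9];  Q = [1, 2, 3] / [4] / [5]
  Insert 6 (step 6): P = [1, 3, 5, 6] / [7] / [9];  Q = [1, 2, 3, 6] / [4] / [5]
  Insert 8 (step 7): P = [1, 3, 5, 6, 8] / [7] / [9];  Q = [1, 2, 3, 6, 7] / [4] / [5]
  Insert 4 (step 8): P = [1, 3, 4, 6, 8] / [5] / [7] / [9];  Q = [1, 2, 3, 6, 7] / [4] / [5] / [8]
  Insert 2 (step 9): P = [1, 2, 4, 6, 8] / [3] / [5] / [7] / [9];  Q = [1, 2, 3, 6, 7] / [4] / [5] / [8] / [9]
Final shape: (5, 1, 1, 1, 1).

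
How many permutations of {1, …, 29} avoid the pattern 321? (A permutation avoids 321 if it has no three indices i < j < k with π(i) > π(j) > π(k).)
C_29 = 1002242216651368

These 321-avoiding permutations are counted by the Catalan number C_n = (1/(n + 1)) · C(2n, n). For n = 29: C_29 = (1/30) · C(58, 29) = 30067266499541040/30 = 1002242216651368.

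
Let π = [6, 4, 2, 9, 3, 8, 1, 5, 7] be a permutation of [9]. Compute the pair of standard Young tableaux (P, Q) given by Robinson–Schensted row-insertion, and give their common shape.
P = [1, 3, 5, 7] / [2, 8] / [4, 9] / [6];  Q = [1, 4, 6, 9] / [2, 5] / [3, 8] / [7];  common shape = (4, 2, 2, 1)

Row-insert the values π_1, π_2, … into P one at a time, bumping the leftmost entry strictly greater than the inserted value down to the next row. The recording tableau Q records, in position (i, j), the step at which that cell was added to P.
  Insert 6 (step 1): P = [6];  Q = [1]
  Insert 4 (step 2): P = [4] / [6];  Q = [1] / [2]
  Insert 2 (step 3): P = [2] / [4] / [6];  Q = [1] / [2] / [3]
  Insert 9 (step 4): P = [2, 9] / [4] / [6];  Q = [1, 4] / [2] / [3]
  Insert 3 (step 5): P = [2, 3] / [4, 9] / [6];  Q = [1, 4] / [2, 5] / [3]
  Insert 8 (step 6): P = [2, 3, 8] / [4, 9] / [6];  Q = [1, 4, 6] / [2, 5] / [3]
  Insert 1 (step 7): P = [1, 3, 8] / [2, 9] / [4] / [6];  Q = [1, 4, 6] / [2, 5] / [3] / [7]
  Insert 5 (step 8): P = [1, 3, 5] / [2, 8] / [4, 9] / [6];  Q = [1, 4, 6] / [2, 5] / [3, 8] / [7]
  Insert 7 (step 9): P = [1, 3, 5, 7] / [2, 8] / [4, 9] / [6];  Q = [1, 4, 6, 9] / [2, 5] / [3, 8] / [7]
Final shape: (4, 2, 2, 1).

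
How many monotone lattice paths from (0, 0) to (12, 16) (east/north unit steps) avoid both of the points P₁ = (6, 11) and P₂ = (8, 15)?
Number of paths = 23180673

Inclusion–exclusion. Total paths: C(28, 12) = 30421755. Through P₁: C(17, 6)·C(11, 6) = 5717712. Through P₂: C(23, 8)·C(5, 4) = 2451570. Since P₁ is strictly southwest of P₂, a monotone path through both must visit P₁ then P₂; paths through both = C(17, 6)·C(6, 2)·C(5, 4) = 928200. Avoid both = 30421755 − 5717712 − 2451570 + 928200 = 23180673.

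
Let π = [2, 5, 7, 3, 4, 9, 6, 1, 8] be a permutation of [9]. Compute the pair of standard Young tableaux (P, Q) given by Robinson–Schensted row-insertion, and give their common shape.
P = [1, 3, 4, 6, 8] / [2, 7, 9] / [5];  Q = [1, 2, 3, 6, 9] / [4, 5, 7] / [8];  common shape = (5, 3, 1)

Row-insert the values π_1, π_2, … into P one at a time, bumping the leftmost entry strictly greater than the inserted value down to the next row. The recording tableau Q records, in position (i, j), the step at which that cell was added to P.
  Insert 2 (step 1): P = [2];  Q = [1]
  Insert 5 (step 2): P = [2, 5];  Q = [1, 2]
  Insert 7 (step 3): P = [2, 5, 7];  Q = [1, 2, 3]
  Insert 3 (step 4): P = [2, 3, 7] / [5];  Q = [1, 2, 3] / [4]
  Insert 4 (step 5): P = [2, 3, 4] / [5, 7];  Q = [1, 2, 3] / [4, 5]
  Insert 9 (step 6): P = [2, 3, 4, 9] / [5, 7];  Q = [1, 2, 3, 6] / [4, 5]
  Insert 6 (step 7): P = [2, 3, 4, 6] / [5, 7, 9];  Q = [1, 2, 3, 6] / [4, 5, 7]
  Insert 1 (step 8): P = [1, 3, 4, 6] / [2, 7, 9] / [5];  Q = [1, 2, 3, 6] / [4, 5, 7] / [8]
  Insert 8 (step 9): P = [1, 3, 4, 6, 8] / [2, 7, 9] / [5];  Q = [1, 2, 3, 6, 9] / [4, 5, 7] / [8]
Final shape: (5, 3, 1).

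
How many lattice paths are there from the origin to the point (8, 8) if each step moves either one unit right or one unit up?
Number of paths = 12870

A monotone lattice path from (0, 0) to (8, 8) consists of 8 east steps and 8 north steps in some order, so it is determined by which 8 of the 16 steps are east. The count is C(16, 8) = 12870.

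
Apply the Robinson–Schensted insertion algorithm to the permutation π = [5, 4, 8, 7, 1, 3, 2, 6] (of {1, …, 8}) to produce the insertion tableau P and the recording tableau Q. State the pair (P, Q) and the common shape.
P = [1, 2, 6] / [3, 7] / [4, 8] / [5];  Q = [1, 3, 8] / [2, 4] / [5, 6] / [7];  common shape = (3, 2, 2, 1)

Row-insert the values π_1, π_2, … into P one at a time, bumping the leftmost entry strictly greater than the inserted value down to the next row. The recording tableau Q records, in position (i, j), the step at which that cell was added to P.
  Insert 5 (step 1): P = [5];  Q = [1]
  Insert 4 (step 2): P = [4] / [5];  Q = [1] / [2]
  Insert 8 (step 3): P = [4, 8] / [5];  Q = [1, 3] / [2]
  Insert 7 (step 4): P = [4, 7] / [5, 8];  Q = [1, 3] / [2, 4]
  Insert 1 (step 5): P = [1, 7] / [4, 8] / [5];  Q = [1, 3] / [2, 4] / [5]
  Insert 3 (step 6): P = [1, 3] / [4, 7] / [5, 8];  Q = [1, 3] / [2, 4] / [5, 6]
  Insert 2 (step 7): P = [1, 2] / [3, 7] / [4, 8] / [5];  Q = [1, 3] / [2, 4] / [5, 6] / [7]
  Insert 6 (step 8): P = [1, 2, 6] / [3, 7] / [4, 8] / [5];  Q = [1, 3, 8] / [2, 4] / [5, 6] / [7]
Final shape: (3, 2, 2, 1).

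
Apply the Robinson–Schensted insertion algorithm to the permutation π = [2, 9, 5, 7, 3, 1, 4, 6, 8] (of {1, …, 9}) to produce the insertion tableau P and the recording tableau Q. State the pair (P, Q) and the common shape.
P = [1, 3, 4, 6, 8] / [2, 7] / [5] / [9];  Q = [1, 2, 4, 8, 9] / [3, 7] / [5] / [6];  common shape = (5, 2, 1, 1)

Row-insert the values π_1, π_2, … into P one at a time, bumping the leftmost entry strictly greater than the inserted value down to the next row. The recording tableau Q records, in position (i, j), the step at which that cell was added to P.
  Insert 2 (step 1): P = [2];  Q = [1]
  Insert 9 (step 2): P = [2, 9];  Q = [1, 2]
  Insert 5 (step 3): P = [2, 5] / [9];  Q = [1, 2] / [3]
  Insert 7 (step 4): P = [2, 5, 7] / [9];  Q = [1, 2, 4] / [3]
  Insert 3 (step 5): P = [2, 3, 7] / [5] / [9];  Q = [1, 2, 4] / [3] / [5]
  Insert 1 (step 6): P = [1, 3, 7] / [2] / [5] / [9];  Q = [1, 2, 4] / [3] / [5] / [6]
  Insert 4 (step 7): P = [1, 3, 4] / [2, 7] / [5] / [9];  Q = [1, 2, 4] / [3, 7] / [5] / [6]
  Insert 6 (step 8): P = [1, 3, 4, 6] / [2, 7] / [5] / [9];  Q = [1, 2, 4, 8] / [3, 7] / [5] / [6]
  Insert 8 (step 9): P = [1, 3, 4, 6, 8] / [2, 7] / [5] / [9];  Q = [1, 2, 4, 8, 9] / [3, 7] / [5] / [6]
Final shape: (5, 2, 1, 1).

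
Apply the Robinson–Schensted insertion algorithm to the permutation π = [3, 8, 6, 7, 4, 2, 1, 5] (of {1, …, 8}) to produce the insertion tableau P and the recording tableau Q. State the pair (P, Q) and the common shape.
P = [1, 4, 5] / [2, 7] / [3] / [6] / [8];  Q = [1, 2, 4] / [3, 8] / [5] / [6] / [7];  common shape = (3, 2, 1, 1, 1)

Row-insert the values π_1, π_2, … into P one at a time, bumping the leftmost entry strictly greater than the inserted value down to the next row. The recording tableau Q records, in position (i, j), the step at which that cell was added to P.
  Insert 3 (step 1): P = [3];  Q = [1]
  Insert 8 (step 2): P = [3, 8];  Q = [1, 2]
  Insert 6 (step 3): P = [3, 6] / [8];  Q = [1, 2] / [3]
  Insert 7 (step 4): P = [3, 6, 7] / [8];  Q = [1, 2, 4] / [3]
  Insert 4 (step 5): P = [3, 4, 7] / [6] / [8];  Q = [1, 2, 4] / [3] / [5]
  Insert 2 (step 6): P = [2, 4, 7] / [3] / [6] / [8];  Q = [1, 2, 4] / [3] / [5] / [6]
  Insert 1 (step 7): P = [1, 4, 7] / [2] / [3] / [6] / [8];  Q = [1, 2, 4] / [3] / [5] / [6] / [7]
  Insert 5 (step 8): P = [1, 4, 5] / [2, 7] / [3] / [6] / [8];  Q = [1, 2, 4] / [3, 8] / [5] / [6] / [7]
Final shape: (3, 2, 1, 1, 1).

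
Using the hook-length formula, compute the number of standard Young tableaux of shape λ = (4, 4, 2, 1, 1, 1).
# SYT of shape (4, 4, 2, 1, 1, 1) = 12012

Hook-length formula: f^λ = n! / Π hook(c), product over all cells c of the Young diagram. For λ = (4, 4, 2, 1, 1, 1), n = 13 boxes. Hook lengths by row (left-to-right, top-to-bottom): [9, 5, 3, 2]; [8, 4, 2, 1]; [5, 1]; [3]; [2]; [1]. Product of hooks = 518400. So f^λ = 13! / 518400 = 6227020800 / 518400 = 12012.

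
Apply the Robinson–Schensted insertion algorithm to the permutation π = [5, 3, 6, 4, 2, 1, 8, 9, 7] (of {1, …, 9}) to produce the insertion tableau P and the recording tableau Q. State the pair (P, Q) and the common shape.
P = [1, 4, 7, 9] / [2, 6, 8] / [3] / [5];  Q = [1, 3, 7, 8] / [2, 4, 9] / [5] / [6];  common shape = (4, 3, 1, 1)

Row-insert the values π_1, π_2, … into P one at a time, bumping the leftmost entry strictly greater than the inserted value down to the next row. The recording tableau Q records, in position (i, j), the step at which that cell was added to P.
  Insert 5 (step 1): P = [5];  Q = [1]
  Insert 3 (step 2): P = [3] / [5];  Q = [1] / [2]
  Insert 6 (step 3): P = [3, 6] / [5];  Q = [1, 3] / [2]
  Insert 4 (step 4): P = [3, 4] / [5, 6];  Q = [1, 3] / [2, 4]
  Insert 2 (step 5): P = [2, 4] / [3, 6] / [5];  Q = [1, 3] / [2, 4] / [5]
  Insert 1 (step 6): P = [1, 4] / [2, 6] / [3] / [5];  Q = [1, 3] / [2, 4] / [5] / [6]
  Insert 8 (step 7): P = [1, 4, 8] / [2, 6] / [3] / [5];  Q = [1, 3, 7] / [2, 4] / [5] / [6]
  Insert 9 (step 8): P = [1, 4, 8, 9] / [2, 6] / [3] / [5];  Q = [1, 3, 7, 8] / [2, 4] / [5] / [6]
  Insert 7 (step 9): P = [1, 4, 7, 9] / [2, 6, 8] / [3] / [5];  Q = [1, 3, 7, 8] / [2, 4, 9] / [5] / [6]
Final shape: (4, 3, 1, 1).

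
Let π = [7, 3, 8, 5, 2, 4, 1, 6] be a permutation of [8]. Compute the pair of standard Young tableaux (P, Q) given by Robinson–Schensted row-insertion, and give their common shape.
P = [1, 4, 6] / [2, 5] / [3, 8] / [7];  Q = [1, 3, 8] / [2, 4] / [5, 6] / [7];  common shape = (3, 2, 2, 1)

Row-insert the values π_1, π_2, … into P one at a time, bumping the leftmost entry strictly greater than the inserted value down to the next row. The recording tableau Q records, in position (i, j), the step at which that cell was added to P.
  Insert 7 (step 1): P = [7];  Q = [1]
  Insert 3 (step 2): P = [3] / [7];  Q = [1] / [2]
  Insert 8 (step 3): P = [3, 8] / [7];  Q = [1, 3] / [2]
  Insert 5 (step 4): P = [3, 5] / [7, 8];  Q = [1, 3] / [2, 4]
  Insert 2 (step 5): P = [2, 5] / [3, 8] / [7];  Q = [1, 3] / [2, 4] / [5]
  Insert 4 (step 6): P = [2, 4] / [3, 5] / [7, 8];  Q = [1, 3] / [2, 4] / [5, 6]
  Insert 1 (step 7): P = [1, 4] / [2, 5] / [3, 8] / [7];  Q = [1, 3] / [2, 4] / [5, 6] / [7]
  Insert 6 (step 8): P = [1, 4, 6] / [2, 5] / [3, 8] / [7];  Q = [1, 3, 8] / [2, 4] / [5, 6] / [7]
Final shape: (3, 2, 2, 1).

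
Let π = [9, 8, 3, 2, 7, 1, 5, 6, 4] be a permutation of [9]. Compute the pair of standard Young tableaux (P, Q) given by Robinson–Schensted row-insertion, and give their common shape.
P = [1, 4, 6] / [2, 5] / [3, 7] / [8] / [9];  Q = [1, 5, 8] / [2, 7] / [3, 9] / [4] / [6];  common shape = (3, 2, 2, 1, 1)

Row-insert the values π_1, π_2, … into P one at a time, bumping the leftmost entry strictly greater than the inserted value down to the next row. The recording tableau Q records, in position (i, j), the step at which that cell was added to P.
  Insert 9 (step 1): P = [9];  Q = [1]
  Insert 8 (step 2): P = [8] / [9];  Q = [1] / [2]
  Insert 3 (step 3): P = [3] / [8] / [9];  Q = [1] / [2] / [3]
  Insert 2 (step 4): P = [2] / [3] / [8] / [9];  Q = [1] / [2] / [3] / [4]
  Insert 7 (step 5): P = [2, 7] / [3] / [8] / [9];  Q = [1, 5] / [2] / [3] / [4]
  Insert 1 (step 6): P = [1, 7] / [2] / [3] / [8] / [9];  Q = [1, 5] / [2] / [3] / [4] / [6]
  Insert 5 (step 7): P = [1, 5] / [2, 7] / [3] / [8] / [9];  Q = [1, 5] / [2, 7] / [3] / [4] / [6]
  Insert 6 (step 8): P = [1, 5, 6] / [2, 7] / [3] / [8] / [9];  Q = [1, 5, 8] / [2, 7] / [3] / [4] / [6]
  Insert 4 (step 9): P = [1, 4, 6] / [2, 5] / [3, 7] / [8] / [9];  Q = [1, 5, 8] / [2, 7] / [3, 9] / [4] / [6]
Final shape: (3, 2, 2, 1, 1).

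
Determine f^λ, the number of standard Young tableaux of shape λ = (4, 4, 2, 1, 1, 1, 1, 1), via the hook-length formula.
# SYT of shape (4, 4, 2, 1, 1, 1, 1, 1) = 58968

Hook-length formula: f^λ = n! / Π hook(c), product over all cells c of the Young diagram. For λ = (4, 4, 2, 1, 1, 1, 1, 1), n = 15 boxes. Hook lengths by row (left-to-right, top-to-bottom): [11, 5, 3, 2]; [10, 4, 2, 1]; [7, 1]; [5]; [4]; [3]; [2]; [1]. Product of hooks = 22176000. So f^λ = 15! / 22176000 = 1307674368000 / 22176000 = 58968.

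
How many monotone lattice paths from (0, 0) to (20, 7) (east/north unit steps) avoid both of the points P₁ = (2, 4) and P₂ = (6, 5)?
Number of paths = 821640

Inclusion–exclusion. Total paths: C(27, 20) = 888030. Through P₁: C(6, 2)·C(21, 18) = 19950. Through P₂: C(11, 6)·C(16, 14) = 55440. Since P₁ is strictly southwest of P₂, a monotone path through both must visit P₁ then P₂; paths through both = C(6, 2)·C(5, 4)·C(16, 14) = 9000. Avoid both = 888030 − 19950 − 55440 + 9000 = 821640.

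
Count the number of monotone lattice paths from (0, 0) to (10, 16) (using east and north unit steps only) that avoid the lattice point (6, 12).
Number of paths = 4012255

Total paths from (0, 0) to (10, 16): C(26, 10) = 5311735. Paths through (6, 12): (paths (0, 0) → (6, 12)) × (paths (6, 12) → (10, 16)) = C(18, 6) · C(8, 4) = 18564 · 70 = 1299480. Avoidance count = 5311735 − 1299480 = 4012255.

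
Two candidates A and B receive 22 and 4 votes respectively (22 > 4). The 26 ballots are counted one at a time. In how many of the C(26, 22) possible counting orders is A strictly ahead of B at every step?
Strict-lead orderings = 10350

Total orderings of the 26 votes with 22 for A: C(26, 22) = 14950. By the Bertrand ballot formula (Cycle Lemma / reflection principle), the number of orderings in which A is strictly ahead of B throughout is (p − q)/(p + q) · C(p + q, p) = (22 − 4)/(22 + 4) · 14950 = 10350.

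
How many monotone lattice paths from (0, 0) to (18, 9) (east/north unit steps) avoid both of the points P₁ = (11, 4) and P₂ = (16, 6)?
Number of paths = 3146265

Inclusion–exclusion. Total paths: C(27, 18) = 4686825. Through P₁: C(15, 11)·C(12, 7) = 1081080. Through P₂: C(22, 16)·C(5, 2) = 746130. Since P₁ is strictly southwest of P₂, a monotone path through both must visit P₁ then P₂; paths through both = C(15, 11)·C(7, 5)·C(5, 2) = 286650. Avoid both = 4686825 − 1081080 − 746130 + 286650 = 3146265.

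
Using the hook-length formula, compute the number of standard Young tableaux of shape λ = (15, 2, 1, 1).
# SYT of shape (15, 2, 1, 1) = 9044

Hook-length formula: f^λ = n! / Π hook(c), product over all cells c of the Young diagram. For λ = (15, 2, 1, 1), n = 19 boxes. Hook lengths by row (left-to-right, top-to-bottom): [18, 15, 13, 12, 11, 10, 9, 8, 7, 6, 5, 4, 3, 2, 1]; [4, 1]; [2]; [1]. Product of hooks = 13450364928000. So f^λ = 19! / 13450364928000 = 121645100408832000 / 13450364928000 = 9044.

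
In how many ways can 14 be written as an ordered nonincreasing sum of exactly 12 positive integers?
p(14, 12 parts) = 2

Partitions of n into exactly k parts ↔ partitions of n − k into at most k parts (subtract 1 from each part). For n = 14, k = 12, the partitions are: 3+1+1+1+1+1+1+1+1+1+1+1, 2+2+1+1+1+1+1+1+1+1+1+1. Count = 2.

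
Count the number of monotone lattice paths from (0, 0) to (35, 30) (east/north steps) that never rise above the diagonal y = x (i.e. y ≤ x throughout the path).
Number of paths = 501517717545107536

By the reflection principle (André's argument), the number of monotone paths to (35, 30) with n ≤ m that never go above y = x is C(65, 35) − C(65, 36) = 3009106305270645216 − 2507588587725537680 = 501517717545107536.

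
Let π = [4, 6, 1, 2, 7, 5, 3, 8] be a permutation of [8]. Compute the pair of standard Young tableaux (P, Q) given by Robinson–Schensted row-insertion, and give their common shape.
P = [1, 2, 3, 8] / [4, 5, 7] / [6];  Q = [1, 2, 5, 8] / [3, 4, 6] / [7];  common shape = (4, 3, 1)

Row-insert the values π_1, π_2, … into P one at a time, bumping the leftmost entry strictly greater than the inserted value down to the next row. The recording tableau Q records, in position (i, j), the step at which that cell was added to P.
  Insert 4 (step 1): P = [4];  Q = [1]
  Insert 6 (step 2): P = [4, 6];  Q = [1, 2]
  Insert 1 (step 3): P = [1, 6] / [4];  Q = [1, 2] / [3]
  Insert 2 (step 4): P = [1, 2] / [4, 6];  Q = [1, 2] / [3, 4]
  Insert 7 (step 5): P = [1, 2, 7] / [4, 6];  Q = [1, 2, 5] / [3, 4]
  Insert 5 (step 6): P = [1, 2, 5] / [4, 6, 7];  Q = [1, 2, 5] / [3, 4, 6]
  Insert 3 (step 7): P = [1, 2, 3] / [4, 5, 7] / [6];  Q = [1, 2, 5] / [3, 4, 6] / [7]
  Insert 8 (step 8): P = [1, 2, 3, 8] / [4, 5, 7] / [6];  Q = [1, 2, 5, 8] / [3, 4, 6] / [7]
Final shape: (4, 3, 1).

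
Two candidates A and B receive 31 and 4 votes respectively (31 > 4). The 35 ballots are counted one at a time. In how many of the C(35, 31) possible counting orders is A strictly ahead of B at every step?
Strict-lead orderings = 40392

Total orderings of the 35 votes with 31 for A: C(35, 31) = 52360. By the Bertrand ballot formula (Cycle Lemma / reflection principle), the number of orderings in which A is strictly ahead of B throughout is (p − q)/(p + q) · C(p + q, p) = (31 − 4)/(31 + 4) · 52360 = 40392.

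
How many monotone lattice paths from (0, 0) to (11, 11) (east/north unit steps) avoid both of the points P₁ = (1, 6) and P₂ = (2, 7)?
Number of paths = 668681

Inclusion–exclusion. Total paths: C(22, 11) = 705432. Through P₁: C(7, 1)·C(15, 10) = 21021. Through P₂: C(9, 2)·C(13, 9) = 25740. Since P₁ is strictly southwest of P₂, a monotone path through both must visit P₁ then P₂; paths through both = C(7, 1)·C(2, 1)·C(13, 9) = 10010. Avoid both = 705432 − 21021 − 25740 + 10010 = 668681.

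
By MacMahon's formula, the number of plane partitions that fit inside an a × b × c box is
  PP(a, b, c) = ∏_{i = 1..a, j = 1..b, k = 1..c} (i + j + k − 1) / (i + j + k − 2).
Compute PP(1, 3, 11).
PP(1, 3, 11) = 364

Evaluate the triple product over i = 1..1, j = 1..3, k = 1..11. The factors are (2/1) · (3/2) · (4/3) · (5/4) · (6/5) · (7/6) · (8/7) · (9/8) · … (33 factors total). The numerators and denominators telescope so the product is an integer; carrying out the multiplication exactly gives PP(1, 3, 11) = 364.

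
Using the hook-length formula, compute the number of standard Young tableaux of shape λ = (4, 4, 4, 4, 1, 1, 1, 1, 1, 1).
# SYT of shape (4, 4, 4, 4, 1, 1, 1, 1, 1, 1) = 87744888

Hook-length formula: f^λ = n! / Π hook(c), product over all cells c of the Young diagram. For λ = (4, 4, 4, 4, 1, 1, 1, 1, 1, 1), n = 22 boxes. Hook lengths by row (left-to-right, top-to-bottom): [13, 6, 5, 4]; [12, 5, 4, 3]; [11, 4, 3, 2]; [10, 3, 2, 1]; [6]; [5]; [4]; [3]; [2]; [1]. Product of hooks = 12809871360000. So f^λ = 22! / 12809871360000 = 1124000727777607680000 / 12809871360000 = 87744888.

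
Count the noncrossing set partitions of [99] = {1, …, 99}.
C_99 = 227508830794229349661819540395688853956041682601541047340

These noncrossing partitions are counted by the Catalan number C_n = (1/(n + 1)) · C(2n, n). For n = 99: C_99 = (1/100) · C(198, 99) = 22750883079422934966181954039568885395604168260154104734000/100 = 227508830794229349661819540395688853956041682601541047340.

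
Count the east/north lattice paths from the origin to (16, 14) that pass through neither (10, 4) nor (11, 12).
Number of paths = 109202218

Inclusion–exclusion. Total paths: C(30, 16) = 145422675. Through P₁: C(14, 10)·C(16, 6) = 8016008. Through P₂: C(23, 11)·C(7, 5) = 28393638. Since P₁ is strictly southwest of P₂, a monotone path through both must visit P₁ then P₂; paths through both = C(14, 10)·C(9, 1)·C(7, 5) = 189189. Avoid both = 145422675 − 8016008 − 28393638 + 189189 = 109202218.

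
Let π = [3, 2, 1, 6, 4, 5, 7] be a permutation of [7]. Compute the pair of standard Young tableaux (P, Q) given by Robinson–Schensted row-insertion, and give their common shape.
P = [1, 4, 5, 7] / [2, 6] / [3];  Q = [1, 4, 6, 7] / [2, 5] / [3];  common shape = (4, 2, 1)

Row-insert the values π_1, π_2, … into P one at a time, bumping the leftmost entry strictly greater than the inserted value down to the next row. The recording tableau Q records, in position (i, j), the step at which that cell was added to P.
  Insert 3 (step 1): P = [3];  Q = [1]
  Insert 2 (step 2): P = [2] / [3];  Q = [1] / [2]
  Insert 1 (step 3): P = [1] / [2] / [3];  Q = [1] / [2] / [3]
  Insert 6 (step 4): P = [1, 6] / [2] / [3];  Q = [1, 4] / [2] / [3]
  Insert 4 (step 5): P = [1, 4] / [2, 6] / [3];  Q = [1, 4] / [2, 5] / [3]
  Insert 5 (step 6): P = [1, 4, 5] / [2, 6] / [3];  Q = [1, 4, 6] / [2, 5] / [3]
  Insert 7 (step 7): P = [1, 4, 5, 7] / [2, 6] / [3];  Q = [1, 4, 6, 7] / [2, 5] / [3]
Final shape: (4, 2, 1).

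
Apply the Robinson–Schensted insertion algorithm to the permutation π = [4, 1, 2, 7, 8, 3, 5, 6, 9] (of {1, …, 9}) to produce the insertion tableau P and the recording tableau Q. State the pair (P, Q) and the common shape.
P = [1, 2, 3, 5, 6, 9] / [4, 7, 8];  Q = [1, 3, 4, 5, 8, 9] / [2, 6, 7];  common shape = (6, 3)

Row-insert the values π_1, π_2, … into P one at a time, bumping the leftmost entry strictly greater than the inserted value down to the next row. The recording tableau Q records, in position (i, j), the step at which that cell was added to P.
  Insert 4 (step 1): P = [4];  Q = [1]
  Insert 1 (step 2): P = [1] / [4];  Q = [1] / [2]
  Insert 2 (step 3): P = [1, 2] / [4];  Q = [1, 3] / [2]
  Insert 7 (step 4): P = [1, 2, 7] / [4];  Q = [1, 3, 4] / [2]
  Insert 8 (step 5): P = [1, 2, 7, 8] / [4];  Q = [1, 3, 4, 5] / [2]
  Insert 3 (step 6): P = [1, 2, 3, 8] / [4, 7];  Q = [1, 3, 4, 5] / [2, 6]
  Insert 5 (step 7): P = [1, 2, 3, 5] / [4, 7, 8];  Q = [1, 3, 4, 5] / [2, 6, 7]
  Insert 6 (step 8): P = [1, 2, 3, 5, 6] / [4, 7, 8];  Q = [1, 3, 4, 5, 8] / [2, 6, 7]
  Insert 9 (step 9): P = [1, 2, 3, 5, 6, 9] / [4, 7, 8];  Q = [1, 3, 4, 5, 8, 9] / [2, 6, 7]
Final shape: (6, 3).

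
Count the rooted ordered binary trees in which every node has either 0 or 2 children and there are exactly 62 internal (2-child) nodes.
C_62 = 24139737743045626825711458546273312

These full binary trees are counted by the Catalan number C_n = (1/(n + 1)) · C(2n, n). For n = 62: C_62 = (1/63) · C(124, 62) = 1520803477811874490019821888415218656/63 = 24139737743045626825711458546273312.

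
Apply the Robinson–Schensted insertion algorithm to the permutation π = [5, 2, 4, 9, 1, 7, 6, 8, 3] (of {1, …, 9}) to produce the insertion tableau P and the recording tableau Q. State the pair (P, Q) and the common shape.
P = [1, 3, 6, 8] / [2, 4] / [5, 7] / [9];  Q = [1, 3, 4, 8] / [2, 6] / [5, 7] / [9];  common shape = (4, 2, 2, 1)

Row-insert the values π_1, π_2, … into P one at a time, bumping the leftmost entry strictly greater than the inserted value down to the next row. The recording tableau Q records, in position (i, j), the step at which that cell was added to P.
  Insert 5 (step 1): P = [5];  Q = [1]
  Insert 2 (step 2): P = [2] / [5];  Q = [1] / [2]
  Insert 4 (step 3): P = [2, 4] / [5];  Q = [1, 3] / [2]
  Insert 9 (step 4): P = [2, 4, 9] / [5];  Q = [1, 3, 4] / [2]
  Insert 1 (step 5): P = [1, 4, 9] / [2] / [5];  Q = [1, 3, 4] / [2] / [5]
  Insert 7 (step 6): P = [1, 4, 7] / [2, 9] / [5];  Q = [1, 3, 4] / [2, 6] / [5]
  Insert 6 (step 7): P = [1, 4, 6] / [2, 7] / [5, 9];  Q = [1, 3, 4] / [2, 6] / [5, 7]
  Insert 8 (step 8): P = [1, 4, 6, 8] / [2, 7] / [5, 9];  Q = [1, 3, 4, 8] / [2, 6] / [5, 7]
  Insert 3 (step 9): P = [1, 3, 6, 8] / [2, 4] / [5, 7] / [9];  Q = [1, 3, 4, 8] / [2, 6] / [5, 7] / [9]
Final shape: (4, 2, 2, 1).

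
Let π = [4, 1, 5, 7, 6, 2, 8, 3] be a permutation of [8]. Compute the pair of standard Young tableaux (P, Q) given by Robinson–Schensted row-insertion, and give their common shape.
P = [1, 2, 3, 8] / [4, 5, 6] / [7];  Q = [1, 3, 4, 7] / [2, 5, 8] / [6];  common shape = (4, 3, 1)

Row-insert the values π_1, π_2, … into P one at a time, bumping the leftmost entry strictly greater than the inserted value down to the next row. The recording tableau Q records, in position (i, j), the step at which that cell was added to P.
  Insert 4 (step 1): P = [4];  Q = [1]
  Insert 1 (step 2): P = [1] / [4];  Q = [1] / [2]
  Insert 5 (step 3): P = [1, 5] / [4];  Q = [1, 3] / [2]
  Insert 7 (step 4): P = [1, 5, 7] / [4];  Q = [1, 3, 4] / [2]
  Insert 6 (step 5): P = [1, 5, 6] / [4, 7];  Q = [1, 3, 4] / [2, 5]
  Insert 2 (step 6): P = [1, 2, 6] / [4, 5] / [7];  Q = [1, 3, 4] / [2, 5] / [6]
  Insert 8 (step 7): P = [1, 2, 6, 8] / [4, 5] / [7];  Q = [1, 3, 4, 7] / [2, 5] / [6]
  Insert 3 (step 8): P = [1, 2, 3, 8] / [4, 5, 6] / [7];  Q = [1, 3, 4, 7] / [2, 5, 8] / [6]
Final shape: (4, 3, 1).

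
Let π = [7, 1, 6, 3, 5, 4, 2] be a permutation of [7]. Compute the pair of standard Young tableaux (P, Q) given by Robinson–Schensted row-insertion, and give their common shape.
P = [1, 2, 4] / [3] / [5] / [6] / [7];  Q = [1, 3, 5] / [2] / [4] / [6] / [7];  common shape = (3, 1, 1, 1, 1)

Row-insert the values π_1, π_2, … into P one at a time, bumping the leftmost entry strictly greater than the inserted value down to the next row. The recording tableau Q records, in position (i, j), the step at which that cell was added to P.
  Insert 7 (step 1): P = [7];  Q = [1]
  Insert 1 (step 2): P = [1] / [7];  Q = [1] / [2]
  Insert 6 (step 3): P = [1, 6] / [7];  Q = [1, 3] / [2]
  Insert 3 (step 4): P = [1, 3] / [6] / [7];  Q = [1, 3] / [2] / [4]
  Insert 5 (step 5): P = [1, 3, 5] / [6] / [7];  Q = [1, 3, 5] / [2] / [4]
  Insert 4 (step 6): P = [1, 3, 4] / [5] / [6] / [7];  Q = [1, 3, 5] / [2] / [4] / [6]
  Insert 2 (step 7): P = [1, 2, 4] / [3] / [5] / [6] / [7];  Q = [1, 3, 5] / [2] / [4] / [6] / [7]
Final shape: (3, 1, 1, 1, 1).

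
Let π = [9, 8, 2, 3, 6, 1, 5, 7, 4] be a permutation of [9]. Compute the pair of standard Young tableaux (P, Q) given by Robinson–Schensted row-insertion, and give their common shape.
P = [1, 3, 4, 7] / [2, 5] / [6] / [8] / [9];  Q = [1, 4, 5, 8] / [2, 7] / [3] / [6] / [9];  common shape = (4, 2, 1, 1, 1)

Row-insert the values π_1, π_2, … into P one at a time, bumping the leftmost entry strictly greater than the inserted value down to the next row. The recording tableau Q records, in position (i, j), the step at which that cell was added to P.
  Insert 9 (step 1): P = [9];  Q = [1]
  Insert 8 (step 2): P = [8] / [9];  Q = [1] / [2]
  Insert 2 (step 3): P = [2] / [8] / [9];  Q = [1] / [2] / [3]
  Insert 3 (step 4): P = [2, 3] / [8] / [9];  Q = [1, 4] / [2] / [3]
  Insert 6 (step 5): P = [2, 3, 6] / [8] / [9];  Q = [1, 4, 5] / [2] / [3]
  Insert 1 (step 6): P = [1, 3, 6] / [2] / [8] / [9];  Q = [1, 4, 5] / [2] / [3] / [6]
  Insert 5 (step 7): P = [1, 3, 5] / [2, 6] / [8] / [9];  Q = [1, 4, 5] / [2, 7] / [3] / [6]
  Insert 7 (step 8): P = [1, 3, 5, 7] / [2, 6] / [8] / [9];  Q = [1, 4, 5, 8] / [2, 7] / [3] / [6]
  Insert 4 (step 9): P = [1, 3, 4, 7] / [2, 5] / [6] / [8] / [9];  Q = [1, 4, 5, 8] / [2, 7] / [3] / [6] / [9]
Final shape: (4, 2, 1, 1, 1).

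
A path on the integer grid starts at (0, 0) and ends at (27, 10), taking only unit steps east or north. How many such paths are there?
Number of paths = 348330136

A monotone lattice path from (0, 0) to (27, 10) consists of 27 east steps and 10 north steps in some order, so it is determined by which 27 of the 37 steps are east. The count is C(37, 27) = 348330136.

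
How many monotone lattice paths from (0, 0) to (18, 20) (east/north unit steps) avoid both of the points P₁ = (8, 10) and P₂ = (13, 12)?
Number of paths = 19983308928

Inclusion–exclusion. Total paths: C(38, 18) = 33578000610. Through P₁: C(18, 8)·C(20, 10) = 8084553048. Through P₂: C(25, 13)·C(13, 5) = 6692786100. Since P₁ is strictly southwest of P₂, a monotone path through both must visit P₁ then P₂; paths through both = C(18, 8)·C(7, 5)·C(13, 5) = 1182647466. Avoid both = 33578000610 − 8084553048 − 6692786100 + 1182647466 = 19983308928.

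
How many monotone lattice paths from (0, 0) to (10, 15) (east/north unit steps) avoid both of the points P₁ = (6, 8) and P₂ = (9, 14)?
Number of paths = 1147894

Inclusion–exclusion. Total paths: C(25, 10) = 3268760. Through P₁: C(14, 6)·C(11, 4) = 990990. Through P₂: C(23, 9)·C(2, 1) = 1634380. Since P₁ is strictly southwest of P₂, a monotone path through both must visit P₁ then P₂; paths through both = C(14, 6)·C(9, 3)·C(2, 1) = 504504. Avoid both = 3268760 − 990990 − 1634380 + 504504 = 1147894.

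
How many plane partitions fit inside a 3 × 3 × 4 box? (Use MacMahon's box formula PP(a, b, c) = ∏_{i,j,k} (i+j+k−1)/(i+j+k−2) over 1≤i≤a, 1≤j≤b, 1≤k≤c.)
PP(3, 3, 4) = 4116

Evaluate the triple product over i = 1..3, j = 1..3, k = 1..4. The factors are (2/1) · (3/2) · (4/3) · (5/4) · (3/2) · (4/3) · (5/4) · (6/5) · … (36 factors total). The numerators and denominators telescope so the product is an integer; carrying out the multiplication exactly gives PP(3, 3, 4) = 4116.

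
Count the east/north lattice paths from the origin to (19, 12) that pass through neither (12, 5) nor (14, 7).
Number of paths = 99937005

Inclusion–exclusion. Total paths: C(31, 19) = 141120525. Through P₁: C(17, 12)·C(14, 7) = 21237216. Through P₂: C(21, 14)·C(10, 5) = 29302560. Since P₁ is strictly southwest of P₂, a monotone path through both must visit P₁ then P₂; paths through both = C(17, 12)·C(4, 2)·C(10, 5) = 9356256. Avoid both = 141120525 − 21237216 − 29302560 + 9356256 = 99937005.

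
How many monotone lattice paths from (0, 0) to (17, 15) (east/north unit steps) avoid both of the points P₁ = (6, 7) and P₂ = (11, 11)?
Number of paths = 333288648

Inclusion–exclusion. Total paths: C(32, 17) = 565722720. Through P₁: C(13, 6)·C(19, 11) = 129698712. Through P₂: C(22, 11)·C(10, 6) = 148140720. Since P₁ is strictly southwest of P₂, a monotone path through both must visit P₁ then P₂; paths through both = C(13, 6)·C(9, 5)·C(10, 6) = 45405360. Avoid both = 565722720 − 129698712 − 148140720 + 45405360 = 333288648.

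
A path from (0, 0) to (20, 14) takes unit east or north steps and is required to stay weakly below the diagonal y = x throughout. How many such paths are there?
Number of paths = 463991880

By the reflection principle (André's argument), the number of monotone paths to (20, 14) with n ≤ m that never go above y = x is C(34, 20) − C(34, 21) = 1391975640 − 927983760 = 463991880.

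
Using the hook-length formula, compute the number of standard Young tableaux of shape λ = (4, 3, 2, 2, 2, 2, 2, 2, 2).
# SYT of shape (4, 3, 2, 2, 2, 2, 2, 2, 2) = 7054320

Hook-length formula: f^λ = n! / Π hook(c), product over all cells c of the Young diagram. For λ = (4, 3, 2, 2, 2, 2, 2, 2, 2), n = 21 boxes. Hook lengths by row (left-to-right, top-to-bottom): [12, 11, 3, 1]; [10, 9, 1]; [8, 7]; [7, 6]; [6, 5]; [5, 4]; [4, 3]; [3, 2]; [2, 1]. Product of hooks = 7242504192000. So f^λ = 21! / 7242504192000 = 51090942171709440000 / 7242504192000 = 7054320.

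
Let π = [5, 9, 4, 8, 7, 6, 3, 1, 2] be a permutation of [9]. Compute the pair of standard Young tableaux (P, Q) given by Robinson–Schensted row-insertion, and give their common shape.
P = [1, 2] / [3, 6] / [4, 7] / [5] / [8] / [9];  Q = [1, 2] / [3, 4] / [5, 9] / [6] / [7] / [8];  common shape = (2, 2, 2, 1, 1, 1)

Row-insert the values π_1, π_2, … into P one at a time, bumping the leftmost entry strictly greater than the inserted value down to the next row. The recording tableau Q records, in position (i, j), the step at which that cell was added to P.
  Insert 5 (step 1): P = [5];  Q = [1]
  Insert 9 (step 2): P = [5, 9];  Q = [1, 2]
  Insert 4 (step 3): P = [4, 9] / [5];  Q = [1, 2] / [3]
  Insert 8 (step 4): P = [4, 8] / [5, 9];  Q = [1, 2] / [3, 4]
  Insert 7 (step 5): P = [4, 7] / [5, 8] / [9];  Q = [1, 2] / [3, 4] / [5]
  Insert 6 (step 6): P = [4, 6] / [5, 7] / [8] / [9];  Q = [1, 2] / [3, 4] / [5] / [6]
  Insert 3 (step 7): P = [3, 6] / [4, 7] / [5] / [8] / [9];  Q = [1, 2] / [3, 4] / [5] / [6] / [7]
  Insert 1 (step 8): P = [1, 6] / [3, 7] / [4] / [5] / [8] / [9];  Q = [1, 2] / [3, 4] / [5] / [6] / [7] / [8]
  Insert 2 (step 9): P = [1, 2] / [3, 6] / [4, 7] / [5] / [8] / [9];  Q = [1, 2] / [3, 4] / [5, 9] / [6] / [7] / [8]
Final shape: (2, 2, 2, 1, 1, 1).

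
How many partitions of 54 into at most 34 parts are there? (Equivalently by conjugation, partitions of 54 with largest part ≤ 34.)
p(54, parts ≤ 34) = 384068

Use the recurrence p(n, m) = p(n, m−1) + p(n−m, m): either the largest part is < m (count p(n, m−1)) or the largest part is exactly m (remove one copy of m, count p(n−m, m)). With p(0, ·) = 1 this gives p(54, parts ≤ 34) = 384068. (By conjugating Young diagrams, this also counts partitions of 54 into at most 34 parts.)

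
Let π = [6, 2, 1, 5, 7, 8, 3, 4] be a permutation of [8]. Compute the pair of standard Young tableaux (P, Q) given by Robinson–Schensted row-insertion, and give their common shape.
P = [1, 3, 4, 8] / [2, 5, 7] / [6];  Q = [1, 4, 5, 6] / [2, 7, 8] / [3];  common shape = (4, 3, 1)

Row-insert the values π_1, π_2, … into P one at a time, bumping the leftmost entry strictly greater than the inserted value down to the next row. The recording tableau Q records, in position (i, j), the step at which that cell was added to P.
  Insert 6 (step 1): P = [6];  Q = [1]
  Insert 2 (step 2): P = [2] / [6];  Q = [1] / [2]
  Insert 1 (step 3): P = [1] / [2] / [6];  Q = [1] / [2] / [3]
  Insert 5 (step 4): P = [1, 5] / [2] / [6];  Q = [1, 4] / [2] / [3]
  Insert 7 (step 5): P = [1, 5, 7] / [2] / [6];  Q = [1, 4, 5] / [2] / [3]
  Insert 8 (step 6): P = [1, 5, 7, 8] / [2] / [6];  Q = [1, 4, 5, 6] / [2] / [3]
  Insert 3 (step 7): P = [1, 3, 7, 8] / [2, 5] / [6];  Q = [1, 4, 5, 6] / [2, 7] / [3]
  Insert 4 (step 8): P = [1, 3, 4, 8] / [2, 5, 7] / [6];  Q = [1, 4, 5, 6] / [2, 7, 8] / [3]
Final shape: (4, 3, 1).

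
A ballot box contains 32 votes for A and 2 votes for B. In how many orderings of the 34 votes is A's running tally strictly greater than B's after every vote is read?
Strict-lead orderings = 495

Total orderings of the 34 votes with 32 for A: C(34, 32) = 561. By the Bertrand ballot formula (Cycle Lemma / reflection principle), the number of orderings in which A is strictly ahead of B throughout is (p − q)/(p + q) · C(p + q, p) = (32 − 2)/(32 + 2) · 561 = 495.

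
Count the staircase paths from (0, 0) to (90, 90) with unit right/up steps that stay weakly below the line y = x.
C_90 = 1000134600800354781929399250536541864362461089950800

These NE paths below the diagonal are counted by the Catalan number C_n = (1/(n + 1)) · C(2n, n). For n = 90: C_90 = (1/91) · C(180, 90) = 91012248672832285155575331798825309656983959185522800/91 = 1000134600800354781929399250536541864362461089950800.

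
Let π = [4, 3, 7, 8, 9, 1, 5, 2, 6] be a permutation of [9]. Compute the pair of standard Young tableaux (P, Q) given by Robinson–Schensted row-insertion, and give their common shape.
P = [1, 2, 6, 9] / [3, 5, 8] / [4, 7];  Q = [1, 3, 4, 5] / [2, 7, 9] / [6, 8];  common shape = (4, 3, 2)

Row-insert the values π_1, π_2, … into P one at a time, bumping the leftmost entry strictly greater than the inserted value down to the next row. The recording tableau Q records, in position (i, j), the step at which that cell was added to P.
  Insert 4 (step 1): P = [4];  Q = [1]
  Insert 3 (step 2): P = [3] / [4];  Q = [1] / [2]
  Insert 7 (step 3): P = [3, 7] / [4];  Q = [1, 3] / [2]
  Insert 8 (step 4): P = [3, 7, 8] / [4];  Q = [1, 3, 4] / [2]
  Insert 9 (step 5): P = [3, 7, 8, 9] / [4];  Q = [1, 3, 4, 5] / [2]
  Insert 1 (step 6): P = [1, 7, 8, 9] / [3] / [4];  Q = [1, 3, 4, 5] / [2] / [6]
  Insert 5 (step 7): P = [1, 5, 8, 9] / [3, 7] / [4];  Q = [1, 3, 4, 5] / [2, 7] / [6]
  Insert 2 (step 8): P = [1, 2, 8, 9] / [3, 5] / [4, 7];  Q = [1, 3, 4, 5] / [2, 7] / [6, 8]
  Insert 6 (step 9): P = [1, 2, 6, 9] / [3, 5, 8] / [4, 7];  Q = [1, 3, 4, 5] / [2, 7, 9] / [6, 8]
Final shape: (4, 3, 2).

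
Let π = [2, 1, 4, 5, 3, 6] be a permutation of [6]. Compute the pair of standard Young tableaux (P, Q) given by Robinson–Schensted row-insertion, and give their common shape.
P = [1, 3, 5, 6] / [2, 4];  Q = [1, 3, 4, 6] / [2, 5];  common shape = (4, 2)

Row-insert the values π_1, π_2, … into P one at a time, bumping the leftmost entry strictly greater than the inserted value down to the next row. The recording tableau Q records, in position (i, j), the step at which that cell was added to P.
  Insert 2 (step 1): P = [2];  Q = [1]
  Insert 1 (step 2): P = [1] / [2];  Q = [1] / [2]
  Insert 4 (step 3): P = [1, 4] / [2];  Q = [1, 3] / [2]
  Insert 5 (step 4): P = [1, 4, 5] / [2];  Q = [1, 3, 4] / [2]
  Insert 3 (step 5): P = [1, 3, 5] / [2, 4];  Q = [1, 3, 4] / [2, 5]
  Insert 6 (step 6): P = [1, 3, 5, 6] / [2, 4];  Q = [1, 3, 4, 6] / [2, 5]
Final shape: (4, 2).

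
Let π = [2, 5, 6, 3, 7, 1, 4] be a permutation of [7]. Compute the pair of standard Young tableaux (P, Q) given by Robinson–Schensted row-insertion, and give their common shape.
P = [1, 3, 4, 7] / [2, 6] / [5];  Q = [1, 2, 3, 5] / [4, 7] / [6];  common shape = (4, 2, 1)

Row-insert the values π_1, π_2, … into P one at a time, bumping the leftmost entry strictly greater than the inserted value down to the next row. The recording tableau Q records, in position (i, j), the step at which that cell was added to P.
  Insert 2 (step 1): P = [2];  Q = [1]
  Insert 5 (step 2): P = [2, 5];  Q = [1, 2]
  Insert 6 (step 3): P = [2, 5, 6];  Q = [1, 2, 3]
  Insert 3 (step 4): P = [2, 3, 6] / [5];  Q = [1, 2, 3] / [4]
  Insert 7 (step 5): P = [2, 3, 6, 7] / [5];  Q = [1, 2, 3, 5] / [4]
  Insert 1 (step 6): P = [1, 3, 6, 7] / [2] / [5];  Q = [1, 2, 3, 5] / [4] / [6]
  Insert 4 (step 7): P = [1, 3, 4, 7] / [2, 6] / [5];  Q = [1, 2, 3, 5] / [4, 7] / [6]
Final shape: (4, 2, 1).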